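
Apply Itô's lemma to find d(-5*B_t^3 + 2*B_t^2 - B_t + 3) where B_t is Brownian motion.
d(-5*B_t^3 + 2*B_t^2 - B_t + 3) = (2 - 15*B_t) dt + (-15*B_t^2 + 4*B_t - 1) dB_t

Itô's formula for f(B_t) gives d f(B_t) = f'(B_t) dB_t + (1/2) f''(B_t) dt. Compute derivatives of f(x) = -5*x^3 + 2*x^2 - x + 3:
  f'(x)  = -15*x^2 + 4*x - 1
  f''(x) = 4 - 30*x
Substitute x = B_t and multiply the f'' term by 1/2:
  drift     = (1/2) * (4 - 30*x) evaluated at B_t = 2 - 15*B_t
  diffusion = (-15*x^2 + 4*x - 1) evaluated at B_t = -15*B_t^2 + 4*B_t - 1
Therefore d(-5*B_t^3 + 2*B_t^2 - B_t + 3) = (2 - 15*B_t) dt + (-15*B_t^2 + 4*B_t - 1) dB_t.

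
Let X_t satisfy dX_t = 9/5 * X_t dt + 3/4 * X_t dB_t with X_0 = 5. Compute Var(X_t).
Var(X_t) = 25*(exp(9*t/16) - 1)*exp(18*t/5)

For GBM dX = mu X dt + sigma X dB with X_0 = x_0, apply Itô to Y = log X: dY = (mu - sigma^2/2) dt + sigma dB, so Y_t = log(x_0) + (mu - sigma^2/2) t + sigma B_t and hence X_t = x_0 * exp((mu - sigma^2/2) t + sigma B_t).
With mu = 9/5, sigma = 3/4, x_0 = 5, this gives:
  X_t = 5 * exp((243/160) * t + (3/4) * B_t).
Since sigma*B_t ~ Normal(0, sigma^2 t), E[exp(sigma*B_t)] = exp(sigma^2 t / 2); so E[X_t] = x_0 * exp((mu - sigma^2/2) t) * exp(sigma^2 t / 2) = x_0 * exp(mu t) = 5*exp(9*t/5).
Var(X_t) = E[X_t^2] - (E[X_t])^2 = x_0^2 * exp(2 mu t) * (exp(sigma^2 t) - 1) = 25*(exp(9*t/16) - 1)*exp(18*t/5).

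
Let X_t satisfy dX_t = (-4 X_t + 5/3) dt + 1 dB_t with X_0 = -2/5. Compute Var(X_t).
Var(X_t) = 1/8 - exp(-8*t)/8

The variance V(t) = Var(X_t) satisfies V'(t) = 2 a V(t) + c^2 with V(0) = 0 (drift coefficient is linear in X, diffusion is constant). With a = -4, c = 1, the solution is
  V(t) = (c^2 / (2 a)) * (exp(2 a t) - 1)
       = (1^2 / (2*(-4))) * (exp((-8) t) - 1)
       = 1/8 - exp(-8*t)/8.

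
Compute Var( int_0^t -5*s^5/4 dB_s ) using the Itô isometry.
Var = 25*t^11/176

The Itô integral of a deterministic integrand f(s) has mean 0 because each increment f(s) * (B_{s+ds} - B_s) has mean 0. By the Itô isometry:
  Var( int_0^t f(s) dB_s ) = E[ (int_0^t f(s) dB_s)^2 ] = int_0^t f(s)^2 ds.
Here f(s) = -5*s^5/4, so f(s)^2 = 25*s^10/16. Integrate:
  int_0^t (25*s^10/16) ds = 25*t^11/176.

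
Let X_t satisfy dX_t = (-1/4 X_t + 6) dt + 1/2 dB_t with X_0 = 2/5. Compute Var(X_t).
Var(X_t) = 1/2 - exp(-t/2)/2

The variance V(t) = Var(X_t) satisfies V'(t) = 2 a V(t) + c^2 with V(0) = 0 (drift coefficient is linear in X, diffusion is constant). With a = -1/4, c = 1/2, the solution is
  V(t) = (c^2 / (2 a)) * (exp(2 a t) - 1)
       = ((1/2)^2 / (2*(-1/4))) * (exp((-1/2) t) - 1)
       = 1/2 - exp(-t/2)/2.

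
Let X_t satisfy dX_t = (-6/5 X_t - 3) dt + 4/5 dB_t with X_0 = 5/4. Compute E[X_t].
E[X_t] = -5/2 + 15*exp(-6*t/5)/4

Taking expectations and using E[dB_t] = 0, the mean m(t) = E[X_t] satisfies the ODE m'(t) = a m(t) + b with m(0) = x_0. With a = -6/5, b = -3, x_0 = 5/4, the solution is
  m(t) = x_0 * exp(a t) + (b/a) * (exp(a t) - 1)
       = (5/4) * exp((-6/5) t) + ((-3)/(-6/5)) * (exp((-6/5) t) - 1)
       = -5/2 + 15*exp(-6*t/5)/4.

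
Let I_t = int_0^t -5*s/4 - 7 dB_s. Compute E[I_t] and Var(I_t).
E[I_t] = 0; Var(I_t) = t*(25*t^2 + 420*t + 2352)/48

The Itô integral of a deterministic integrand f(s) has mean 0 because each increment f(s) * (B_{s+ds} - B_s) has mean 0. By the Itô isometry:
  Var( int_0^t f(s) dB_s ) = E[ (int_0^t f(s) dB_s)^2 ] = int_0^t f(s)^2 ds.
Here f(s) = -5*s/4 - 7, so f(s)^2 = (5*s + 28)^2/16. Integrate:
  int_0^t ((5*s + 28)^2/16) ds = t*(25*t^2 + 420*t + 2352)/48.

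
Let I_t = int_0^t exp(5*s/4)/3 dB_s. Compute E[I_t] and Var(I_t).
E[I_t] = 0; Var(I_t) = 2*exp(5*t/2)/45 - 2/45

The Itô integral of a deterministic integrand f(s) has mean 0 because each increment f(s) * (B_{s+ds} - B_s) has mean 0. By the Itô isometry:
  Var( int_0^t f(s) dB_s ) = E[ (int_0^t f(s) dB_s)^2 ] = int_0^t f(s)^2 ds.
Here f(s) = exp(5*s/4)/3, so f(s)^2 = exp(5*s/2)/9. Integrate:
  int_0^t (exp(5*s/2)/9) ds = 2*exp(5*t/2)/45 - 2/45.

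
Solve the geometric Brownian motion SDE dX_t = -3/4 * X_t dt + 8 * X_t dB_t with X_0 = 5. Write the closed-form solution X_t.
X_t = 5 * exp((-131/4) * t + (8) * B_t)

For GBM dX = mu X dt + sigma X dB with X_0 = x_0, apply Itô to Y = log X: dY = (mu - sigma^2/2) dt + sigma dB, so Y_t = log(x_0) + (mu - sigma^2/2) t + sigma B_t and hence X_t = x_0 * exp((mu - sigma^2/2) t + sigma B_t).
With mu = -3/4, sigma = 8, x_0 = 5, this gives:
  X_t = 5 * exp((-131/4) * t + (8) * B_t).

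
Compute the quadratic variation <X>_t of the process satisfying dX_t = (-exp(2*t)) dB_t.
<X>_t = exp(4*t)/4 - 1/4

For an Itô process dX_t = a(t) dt + b(t) dB_t, the quadratic variation is <X>_t = int_0^t b(s)^2 ds (the drift term does not contribute). Here b(s) = -exp(2*s), so
  b(s)^2 = exp(4*s).
Integrating from 0 to t:
  <X>_t = int_0^t (exp(4*s)) ds = exp(4*t)/4 - 1/4.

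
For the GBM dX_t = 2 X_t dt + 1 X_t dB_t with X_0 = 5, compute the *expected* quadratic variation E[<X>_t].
E[<X>_t] = 5*exp(5*t) - 5

<X>_t = int_0^t (1 * X_s)^2 ds. Taking expectation inside the integral: E[<X>_t] = 1^2 * int_0^t E[X_s^2] ds. For GBM, E[X_s^2] = x_0^2 * exp((2 mu + sigma^2) s). Integrating:
  E[<X>_t] = 1^2 * 5^2 * (exp((2*2 + 1^2) t) - 1) / (2*2 + 1^2)
           = 1^2 * 5^2 * (exp(5 t) - 1) / 5 = 5*exp(5*t) - 5.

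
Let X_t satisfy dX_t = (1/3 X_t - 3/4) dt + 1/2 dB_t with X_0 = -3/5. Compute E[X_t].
E[X_t] = 9/4 - 57*exp(t/3)/20

Taking expectations and using E[dB_t] = 0, the mean m(t) = E[X_t] satisfies the ODE m'(t) = a m(t) + b with m(0) = x_0. With a = 1/3, b = -3/4, x_0 = -3/5, the solution is
  m(t) = x_0 * exp(a t) + (b/a) * (exp(a t) - 1)
       = (-3/5) * exp((1/3) t) + ((-3/4)/(1/3)) * (exp((1/3) t) - 1)
       = 9/4 - 57*exp(t/3)/20.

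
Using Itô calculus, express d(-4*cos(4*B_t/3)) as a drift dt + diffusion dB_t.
d(-4*cos(4*B_t/3)) = (32*cos(4*B_t/3)/9) dt + (16*sin(4*B_t/3)/3) dB_t

Itô's formula for f(B_t) gives d f(B_t) = f'(B_t) dB_t + (1/2) f''(B_t) dt. Compute derivatives of f(x) = -4*cos(4*x/3):
  f'(x)  = 16*sin(4*x/3)/3
  f''(x) = 64*cos(4*x/3)/9
Substitute x = B_t and multiply the f'' term by 1/2:
  drift     = (1/2) * (64*cos(4*x/3)/9) evaluated at B_t = 32*cos(4*B_t/3)/9
  diffusion = (16*sin(4*x/3)/3) evaluated at B_t = 16*sin(4*B_t/3)/3
Therefore d(-4*cos(4*B_t/3)) = (32*cos(4*B_t/3)/9) dt + (16*sin(4*B_t/3)/3) dB_t.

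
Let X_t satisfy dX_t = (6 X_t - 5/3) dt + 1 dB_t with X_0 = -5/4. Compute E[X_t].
E[X_t] = 5/18 - 55*exp(6*t)/36

Taking expectations and using E[dB_t] = 0, the mean m(t) = E[X_t] satisfies the ODE m'(t) = a m(t) + b with m(0) = x_0. With a = 6, b = -5/3, x_0 = -5/4, the solution is
  m(t) = x_0 * exp(a t) + (b/a) * (exp(a t) - 1)
       = (-5/4) * exp(6 t) + ((-5/3)/6) * (exp(6 t) - 1)
       = 5/18 - 55*exp(6*t)/36.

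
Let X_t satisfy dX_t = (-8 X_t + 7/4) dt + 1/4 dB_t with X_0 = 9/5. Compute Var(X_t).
Var(X_t) = 1/256 - exp(-16*t)/256

The variance V(t) = Var(X_t) satisfies V'(t) = 2 a V(t) + c^2 with V(0) = 0 (drift coefficient is linear in X, diffusion is constant). With a = -8, c = 1/4, the solution is
  V(t) = (c^2 / (2 a)) * (exp(2 a t) - 1)
       = ((1/4)^2 / (2*(-8))) * (exp((-16) t) - 1)
       = 1/256 - exp(-16*t)/256.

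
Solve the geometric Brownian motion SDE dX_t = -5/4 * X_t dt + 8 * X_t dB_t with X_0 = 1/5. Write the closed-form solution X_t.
X_t = 1/5 * exp((-133/4) * t + (8) * B_t)

For GBM dX = mu X dt + sigma X dB with X_0 = x_0, apply Itô to Y = log X: dY = (mu - sigma^2/2) dt + sigma dB, so Y_t = log(x_0) + (mu - sigma^2/2) t + sigma B_t and hence X_t = x_0 * exp((mu - sigma^2/2) t + sigma B_t).
With mu = -5/4, sigma = 8, x_0 = 1/5, this gives:
  X_t = 1/5 * exp((-133/4) * t + (8) * B_t).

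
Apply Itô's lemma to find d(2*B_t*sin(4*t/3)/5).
d(2*B_t*sin(4*t/3)/5) = (8*B_t*cos(4*t/3)/15) dt + (2*sin(4*t/3)/5) dB_t

Itô's formula for f(t, x): d f(t, B_t) = (f_t + (1/2) f_xx) dt + f_x dB_t. Compute partials of f(t, x) = 2*x*sin(4*t/3)/5:
  f_t(t,x)  = 8*x*cos(4*t/3)/15
  f_x(t,x)  = 2*sin(4*t/3)/5
  f_xx(t,x) = 0
Assemble drift = f_t + (1/2) f_xx = 8*x*cos(4*t/3)/15 and diffusion = f_x = 2*sin(4*t/3)/5. Substituting x = B_t:
  d(2*B_t*sin(4*t/3)/5) = (8*B_t*cos(4*t/3)/15) dt + (2*sin(4*t/3)/5) dB_t.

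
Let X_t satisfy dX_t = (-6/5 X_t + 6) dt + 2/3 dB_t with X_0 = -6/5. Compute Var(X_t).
Var(X_t) = 5/27 - 5*exp(-12*t/5)/27

The variance V(t) = Var(X_t) satisfies V'(t) = 2 a V(t) + c^2 with V(0) = 0 (drift coefficient is linear in X, diffusion is constant). With a = -6/5, c = 2/3, the solution is
  V(t) = (c^2 / (2 a)) * (exp(2 a t) - 1)
       = ((2/3)^2 / (2*(-6/5))) * (exp((-12/5) t) - 1)
       = 5/27 - 5*exp(-12*t/5)/27.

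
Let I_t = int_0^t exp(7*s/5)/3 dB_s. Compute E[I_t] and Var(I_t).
E[I_t] = 0; Var(I_t) = 5*exp(14*t/5)/126 - 5/126

The Itô integral of a deterministic integrand f(s) has mean 0 because each increment f(s) * (B_{s+ds} - B_s) has mean 0. By the Itô isometry:
  Var( int_0^t f(s) dB_s ) = E[ (int_0^t f(s) dB_s)^2 ] = int_0^t f(s)^2 ds.
Here f(s) = exp(7*s/5)/3, so f(s)^2 = exp(14*s/5)/9. Integrate:
  int_0^t (exp(14*s/5)/9) ds = 5*exp(14*t/5)/126 - 5/126.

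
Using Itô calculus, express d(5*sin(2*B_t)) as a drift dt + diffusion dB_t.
d(5*sin(2*B_t)) = (-10*sin(2*B_t)) dt + (10*cos(2*B_t)) dB_t

Itô's formula for f(B_t) gives d f(B_t) = f'(B_t) dB_t + (1/2) f''(B_t) dt. Compute derivatives of f(x) = 5*sin(2*x):
  f'(x)  = 10*cos(2*x)
  f''(x) = -20*sin(2*x)
Substitute x = B_t and multiply the f'' term by 1/2:
  drift     = (1/2) * (-20*sin(2*x)) evaluated at B_t = -10*sin(2*B_t)
  diffusion = (10*cos(2*x)) evaluated at B_t = 10*cos(2*B_t)
Therefore d(5*sin(2*B_t)) = (-10*sin(2*B_t)) dt + (10*cos(2*B_t)) dB_t.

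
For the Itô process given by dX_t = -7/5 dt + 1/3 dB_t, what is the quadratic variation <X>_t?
<X>_t = t/9

For an Itô process dX_t = a(t) dt + b(t) dB_t, the quadratic variation is <X>_t = int_0^t b(s)^2 ds (the drift term does not contribute). Here b(s) = 1/3, so
  b(s)^2 = 1/9.
Integrating from 0 to t:
  <X>_t = int_0^t (1/9) ds = t/9.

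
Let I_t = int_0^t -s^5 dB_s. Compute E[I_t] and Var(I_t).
E[I_t] = 0; Var(I_t) = t^11/11

The Itô integral of a deterministic integrand f(s) has mean 0 because each increment f(s) * (B_{s+ds} - B_s) has mean 0. By the Itô isometry:
  Var( int_0^t f(s) dB_s ) = E[ (int_0^t f(s) dB_s)^2 ] = int_0^t f(s)^2 ds.
Here f(s) = -s^5, so f(s)^2 = s^10. Integrate:
  int_0^t (s^10) ds = t^11/11.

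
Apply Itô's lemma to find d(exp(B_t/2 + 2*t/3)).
d(exp(B_t/2 + 2*t/3)) = (19*exp(B_t/2 + 2*t/3)/24) dt + (exp(B_t/2 + 2*t/3)/2) dB_t

Itô's formula for f(t, x): d f(t, B_t) = (f_t + (1/2) f_xx) dt + f_x dB_t. Compute partials of f(t, x) = exp(2*t/3 + x/2):
  f_t(t,x)  = 2*exp(2*t/3 + x/2)/3
  f_x(t,x)  = exp(2*t/3 + x/2)/2
  f_xx(t,x) = exp(2*t/3 + x/2)/4
Assemble drift = f_t + (1/2) f_xx = 19*exp(2*t/3 + x/2)/24 and diffusion = f_x = exp(2*t/3 + x/2)/2. Substituting x = B_t:
  d(exp(B_t/2 + 2*t/3)) = (19*exp(B_t/2 + 2*t/3)/24) dt + (exp(B_t/2 + 2*t/3)/2) dB_t.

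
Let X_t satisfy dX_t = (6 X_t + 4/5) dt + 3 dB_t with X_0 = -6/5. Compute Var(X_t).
Var(X_t) = 3*exp(12*t)/4 - 3/4

The variance V(t) = Var(X_t) satisfies V'(t) = 2 a V(t) + c^2 with V(0) = 0 (drift coefficient is linear in X, diffusion is constant). With a = 6, c = 3, the solution is
  V(t) = (c^2 / (2 a)) * (exp(2 a t) - 1)
       = (3^2 / (2*6)) * (exp(12 t) - 1)
       = 3*exp(12*t)/4 - 3/4.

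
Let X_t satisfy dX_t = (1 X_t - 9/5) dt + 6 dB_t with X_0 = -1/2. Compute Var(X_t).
Var(X_t) = 18*exp(2*t) - 18

The variance V(t) = Var(X_t) satisfies V'(t) = 2 a V(t) + c^2 with V(0) = 0 (drift coefficient is linear in X, diffusion is constant). With a = 1, c = 6, the solution is
  V(t) = (c^2 / (2 a)) * (exp(2 a t) - 1)
       = (6^2 / (2*1)) * (exp(2 t) - 1)
       = 18*exp(2*t) - 18.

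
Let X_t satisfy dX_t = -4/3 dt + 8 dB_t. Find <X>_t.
<X>_t = 64*t

For an Itô process dX_t = a(t) dt + b(t) dB_t, the quadratic variation is <X>_t = int_0^t b(s)^2 ds (the drift term does not contribute). Here b(s) = 8, so
  b(s)^2 = 64.
Integrating from 0 to t:
  <X>_t = int_0^t (64) ds = 64*t.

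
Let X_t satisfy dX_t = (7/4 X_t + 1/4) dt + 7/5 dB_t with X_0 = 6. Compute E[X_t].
E[X_t] = 43*exp(7*t/4)/7 - 1/7

Taking expectations and using E[dB_t] = 0, the mean m(t) = E[X_t] satisfies the ODE m'(t) = a m(t) + b with m(0) = x_0. With a = 7/4, b = 1/4, x_0 = 6, the solution is
  m(t) = x_0 * exp(a t) + (b/a) * (exp(a t) - 1)
       = 6 * exp((7/4) t) + ((1/4)/(7/4)) * (exp((7/4) t) - 1)
       = 43*exp(7*t/4)/7 - 1/7.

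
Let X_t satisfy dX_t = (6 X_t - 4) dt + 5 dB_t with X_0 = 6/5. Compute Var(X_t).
Var(X_t) = 25*exp(12*t)/12 - 25/12

The variance V(t) = Var(X_t) satisfies V'(t) = 2 a V(t) + c^2 with V(0) = 0 (drift coefficient is linear in X, diffusion is constant). With a = 6, c = 5, the solution is
  V(t) = (c^2 / (2 a)) * (exp(2 a t) - 1)
       = (5^2 / (2*6)) * (exp(12 t) - 1)
       = 25*exp(12*t)/12 - 25/12.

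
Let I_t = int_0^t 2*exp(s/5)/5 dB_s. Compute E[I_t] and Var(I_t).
E[I_t] = 0; Var(I_t) = 2*exp(2*t/5)/5 - 2/5

The Itô integral of a deterministic integrand f(s) has mean 0 because each increment f(s) * (B_{s+ds} - B_s) has mean 0. By the Itô isometry:
  Var( int_0^t f(s) dB_s ) = E[ (int_0^t f(s) dB_s)^2 ] = int_0^t f(s)^2 ds.
Here f(s) = 2*exp(s/5)/5, so f(s)^2 = 4*exp(2*s/5)/25. Integrate:
  int_0^t (4*exp(2*s/5)/25) ds = 2*exp(2*t/5)/5 - 2/5.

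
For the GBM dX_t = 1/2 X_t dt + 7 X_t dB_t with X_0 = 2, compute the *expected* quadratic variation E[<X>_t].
E[<X>_t] = 98*exp(50*t)/25 - 98/25

<X>_t = int_0^t (7 * X_s)^2 ds. Taking expectation inside the integral: E[<X>_t] = 7^2 * int_0^t E[X_s^2] ds. For GBM, E[X_s^2] = x_0^2 * exp((2 mu + sigma^2) s). Integrating:
  E[<X>_t] = 7^2 * 2^2 * (exp((2*(1/2) + 7^2) t) - 1) / (2*(1/2) + 7^2)
           = 7^2 * 2^2 * (exp(50 t) - 1) / 50 = 98*exp(50*t)/25 - 98/25.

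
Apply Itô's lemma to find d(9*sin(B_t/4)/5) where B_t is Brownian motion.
d(9*sin(B_t/4)/5) = (-9*sin(B_t/4)/160) dt + (9*cos(B_t/4)/20) dB_t

Itô's formula for f(B_t) gives d f(B_t) = f'(B_t) dB_t + (1/2) f''(B_t) dt. Compute derivatives of f(x) = 9*sin(x/4)/5:
  f'(x)  = 9*cos(x/4)/20
  f''(x) = -9*sin(x/4)/80
Substitute x = B_t and multiply the f'' term by 1/2:
  drift     = (1/2) * (-9*sin(x/4)/80) evaluated at B_t = -9*sin(B_t/4)/160
  diffusion = (9*cos(x/4)/20) evaluated at B_t = 9*cos(B_t/4)/20
Therefore d(9*sin(B_t/4)/5) = (-9*sin(B_t/4)/160) dt + (9*cos(B_t/4)/20) dB_t.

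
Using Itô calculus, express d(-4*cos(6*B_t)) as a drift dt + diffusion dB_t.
d(-4*cos(6*B_t)) = (72*cos(6*B_t)) dt + (24*sin(6*B_t)) dB_t

Itô's formula for f(B_t) gives d f(B_t) = f'(B_t) dB_t + (1/2) f''(B_t) dt. Compute derivatives of f(x) = -4*cos(6*x):
  f'(x)  = 24*sin(6*x)
  f''(x) = 144*cos(6*x)
Substitute x = B_t and multiply the f'' term by 1/2:
  drift     = (1/2) * (144*cos(6*x)) evaluated at B_t = 72*cos(6*B_t)
  diffusion = (24*sin(6*x)) evaluated at B_t = 24*sin(6*B_t)
Therefore d(-4*cos(6*B_t)) = (72*cos(6*B_t)) dt + (24*sin(6*B_t)) dB_t.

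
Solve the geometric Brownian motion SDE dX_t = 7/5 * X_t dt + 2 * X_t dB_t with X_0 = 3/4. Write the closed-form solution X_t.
X_t = 3/4 * exp((-3/5) * t + (2) * B_t)

For GBM dX = mu X dt + sigma X dB with X_0 = x_0, apply Itô to Y = log X: dY = (mu - sigma^2/2) dt + sigma dB, so Y_t = log(x_0) + (mu - sigma^2/2) t + sigma B_t and hence X_t = x_0 * exp((mu - sigma^2/2) t + sigma B_t).
With mu = 7/5, sigma = 2, x_0 = 3/4, this gives:
  X_t = 3/4 * exp((-3/5) * t + (2) * B_t).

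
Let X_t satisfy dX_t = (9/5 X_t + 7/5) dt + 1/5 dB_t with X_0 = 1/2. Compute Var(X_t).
Var(X_t) = exp(18*t/5)/90 - 1/90

The variance V(t) = Var(X_t) satisfies V'(t) = 2 a V(t) + c^2 with V(0) = 0 (drift coefficient is linear in X, diffusion is constant). With a = 9/5, c = 1/5, the solution is
  V(t) = (c^2 / (2 a)) * (exp(2 a t) - 1)
       = ((1/5)^2 / (2*(9/5))) * (exp((18/5) t) - 1)
       = exp(18*t/5)/90 - 1/90.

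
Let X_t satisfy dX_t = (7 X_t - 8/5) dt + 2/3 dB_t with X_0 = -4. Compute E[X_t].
E[X_t] = 8/35 - 148*exp(7*t)/35

Taking expectations and using E[dB_t] = 0, the mean m(t) = E[X_t] satisfies the ODE m'(t) = a m(t) + b with m(0) = x_0. With a = 7, b = -8/5, x_0 = -4, the solution is
  m(t) = x_0 * exp(a t) + (b/a) * (exp(a t) - 1)
       = (-4) * exp(7 t) + ((-8/5)/7) * (exp(7 t) - 1)
       = 8/35 - 148*exp(7*t)/35.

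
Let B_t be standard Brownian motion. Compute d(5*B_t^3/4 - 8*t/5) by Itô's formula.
d(5*B_t^3/4 - 8*t/5) = (15*B_t/4 - 8/5) dt + (15*B_t^2/4) dB_t

Itô's formula for f(t, x): d f(t, B_t) = (f_t + (1/2) f_xx) dt + f_x dB_t. Compute partials of f(t, x) = -8*t/5 + 5*x^3/4:
  f_t(t,x)  = -8/5
  f_x(t,x)  = 15*x^2/4
  f_xx(t,x) = 15*x/2
Assemble drift = f_t + (1/2) f_xx = 15*x/4 - 8/5 and diffusion = f_x = 15*x^2/4. Substituting x = B_t:
  d(5*B_t^3/4 - 8*t/5) = (15*B_t/4 - 8/5) dt + (15*B_t^2/4) dB_t.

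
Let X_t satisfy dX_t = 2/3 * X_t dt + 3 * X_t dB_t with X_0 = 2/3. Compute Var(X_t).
Var(X_t) = 4*(exp(9*t) - 1)*exp(4*t/3)/9

For GBM dX = mu X dt + sigma X dB with X_0 = x_0, apply Itô to Y = log X: dY = (mu - sigma^2/2) dt + sigma dB, so Y_t = log(x_0) + (mu - sigma^2/2) t + sigma B_t and hence X_t = x_0 * exp((mu - sigma^2/2) t + sigma B_t).
With mu = 2/3, sigma = 3, x_0 = 2/3, this gives:
  X_t = 2/3 * exp((-23/6) * t + (3) * B_t).
Since sigma*B_t ~ Normal(0, sigma^2 t), E[exp(sigma*B_t)] = exp(sigma^2 t / 2); so E[X_t] = x_0 * exp((mu - sigma^2/2) t) * exp(sigma^2 t / 2) = x_0 * exp(mu t) = 2*exp(2*t/3)/3.
Var(X_t) = E[X_t^2] - (E[X_t])^2 = x_0^2 * exp(2 mu t) * (exp(sigma^2 t) - 1) = 4*(exp(9*t) - 1)*exp(4*t/3)/9.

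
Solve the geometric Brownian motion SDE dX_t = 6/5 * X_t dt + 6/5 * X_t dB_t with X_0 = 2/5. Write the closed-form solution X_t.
X_t = 2/5 * exp((12/25) * t + (6/5) * B_t)

For GBM dX = mu X dt + sigma X dB with X_0 = x_0, apply Itô to Y = log X: dY = (mu - sigma^2/2) dt + sigma dB, so Y_t = log(x_0) + (mu - sigma^2/2) t + sigma B_t and hence X_t = x_0 * exp((mu - sigma^2/2) t + sigma B_t).
With mu = 6/5, sigma = 6/5, x_0 = 2/5, this gives:
  X_t = 2/5 * exp((12/25) * t + (6/5) * B_t).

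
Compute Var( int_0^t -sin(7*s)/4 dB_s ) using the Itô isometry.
Var = t/32 - sin(14*t)/448

The Itô integral of a deterministic integrand f(s) has mean 0 because each increment f(s) * (B_{s+ds} - B_s) has mean 0. By the Itô isometry:
  Var( int_0^t f(s) dB_s ) = E[ (int_0^t f(s) dB_s)^2 ] = int_0^t f(s)^2 ds.
Here f(s) = -sin(7*s)/4, so f(s)^2 = sin(7*s)^2/16. Integrate:
  int_0^t (sin(7*s)^2/16) ds = t/32 - sin(14*t)/448.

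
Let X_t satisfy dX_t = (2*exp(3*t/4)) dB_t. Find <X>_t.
<X>_t = 8*exp(3*t/2)/3 - 8/3

For an Itô process dX_t = a(t) dt + b(t) dB_t, the quadratic variation is <X>_t = int_0^t b(s)^2 ds (the drift term does not contribute). Here b(s) = 2*exp(3*s/4), so
  b(s)^2 = 4*exp(3*s/2).
Integrating from 0 to t:
  <X>_t = int_0^t (4*exp(3*s/2)) ds = 8*exp(3*t/2)/3 - 8/3.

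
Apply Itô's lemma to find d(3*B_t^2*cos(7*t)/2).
d(3*B_t^2*cos(7*t)/2) = (-21*B_t^2*sin(7*t)/2 + 3*cos(7*t)/2) dt + (3*B_t*cos(7*t)) dB_t

Itô's formula for f(t, x): d f(t, B_t) = (f_t + (1/2) f_xx) dt + f_x dB_t. Compute partials of f(t, x) = 3*x^2*cos(7*t)/2:
  f_t(t,x)  = -21*x^2*sin(7*t)/2
  f_x(t,x)  = 3*x*cos(7*t)
  f_xx(t,x) = 3*cos(7*t)
Assemble drift = f_t + (1/2) f_xx = -21*x^2*sin(7*t)/2 + 3*cos(7*t)/2 and diffusion = f_x = 3*x*cos(7*t). Substituting x = B_t:
  d(3*B_t^2*cos(7*t)/2) = (-21*B_t^2*sin(7*t)/2 + 3*cos(7*t)/2) dt + (3*B_t*cos(7*t)) dB_t.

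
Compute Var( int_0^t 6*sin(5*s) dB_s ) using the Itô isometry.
Var = 18*t - 9*sin(10*t)/5

The Itô integral of a deterministic integrand f(s) has mean 0 because each increment f(s) * (B_{s+ds} - B_s) has mean 0. By the Itô isometry:
  Var( int_0^t f(s) dB_s ) = E[ (int_0^t f(s) dB_s)^2 ] = int_0^t f(s)^2 ds.
Here f(s) = 6*sin(5*s), so f(s)^2 = 36*sin(5*s)^2. Integrate:
  int_0^t (36*sin(5*s)^2) ds = 18*t - 9*sin(10*t)/5.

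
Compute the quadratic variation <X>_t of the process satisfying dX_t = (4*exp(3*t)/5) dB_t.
<X>_t = 8*exp(6*t)/75 - 8/75

For an Itô process dX_t = a(t) dt + b(t) dB_t, the quadratic variation is <X>_t = int_0^t b(s)^2 ds (the drift term does not contribute). Here b(s) = 4*exp(3*s)/5, so
  b(s)^2 = 16*exp(6*s)/25.
Integrating from 0 to t:
  <X>_t = int_0^t (16*exp(6*s)/25) ds = 8*exp(6*t)/75 - 8/75.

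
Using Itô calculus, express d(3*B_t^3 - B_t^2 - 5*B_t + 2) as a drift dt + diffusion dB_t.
d(3*B_t^3 - B_t^2 - 5*B_t + 2) = (9*B_t - 1) dt + (9*B_t^2 - 2*B_t - 5) dB_t

Itô's formula for f(B_t) gives d f(B_t) = f'(B_t) dB_t + (1/2) f''(B_t) dt. Compute derivatives of f(x) = 3*x^3 - x^2 - 5*x + 2:
  f'(x)  = 9*x^2 - 2*x - 5
  f''(x) = 18*x - 2
Substitute x = B_t and multiply the f'' term by 1/2:
  drift     = (1/2) * (18*x - 2) evaluated at B_t = 9*B_t - 1
  diffusion = (9*x^2 - 2*x - 5) evaluated at B_t = 9*B_t^2 - 2*B_t - 5
Therefore d(3*B_t^3 - B_t^2 - 5*B_t + 2) = (9*B_t - 1) dt + (9*B_t^2 - 2*B_t - 5) dB_t.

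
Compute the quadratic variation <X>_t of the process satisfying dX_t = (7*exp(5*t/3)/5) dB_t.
<X>_t = 147*exp(10*t/3)/250 - 147/250

For an Itô process dX_t = a(t) dt + b(t) dB_t, the quadratic variation is <X>_t = int_0^t b(s)^2 ds (the drift term does not contribute). Here b(s) = 7*exp(5*s/3)/5, so
  b(s)^2 = 49*exp(10*s/3)/25.
Integrating from 0 to t:
  <X>_t = int_0^t (49*exp(10*s/3)/25) ds = 147*exp(10*t/3)/250 - 147/250.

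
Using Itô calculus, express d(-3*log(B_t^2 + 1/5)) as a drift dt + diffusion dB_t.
d(-3*log(B_t^2 + 1/5)) = (15*(5*B_t^2 - 1)/(5*B_t^2 + 1)^2) dt + (-30*B_t/(5*B_t^2 + 1)) dB_t

Itô's formula for f(B_t) gives d f(B_t) = f'(B_t) dB_t + (1/2) f''(B_t) dt. Compute derivatives of f(x) = -3*log(x^2 + 1/5):
  f'(x)  = -30*x/(5*x^2 + 1)
  f''(x) = 30*(5*x^2 - 1)/(5*x^2 + 1)^2
Substitute x = B_t and multiply the f'' term by 1/2:
  drift     = (1/2) * (30*(5*x^2 - 1)/(5*x^2 + 1)^2) evaluated at B_t = 15*(5*B_t^2 - 1)/(5*B_t^2 + 1)^2
  diffusion = (-30*x/(5*x^2 + 1)) evaluated at B_t = -30*B_t/(5*B_t^2 + 1)
Therefore d(-3*log(B_t^2 + 1/5)) = (15*(5*B_t^2 - 1)/(5*B_t^2 + 1)^2) dt + (-30*B_t/(5*B_t^2 + 1)) dB_t.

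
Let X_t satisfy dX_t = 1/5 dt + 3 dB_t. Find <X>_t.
<X>_t = 9*t

For an Itô process dX_t = a(t) dt + b(t) dB_t, the quadratic variation is <X>_t = int_0^t b(s)^2 ds (the drift term does not contribute). Here b(s) = 3, so
  b(s)^2 = 9.
Integrating from 0 to t:
  <X>_t = int_0^t (9) ds = 9*t.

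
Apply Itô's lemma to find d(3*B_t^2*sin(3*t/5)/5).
d(3*B_t^2*sin(3*t/5)/5) = (9*B_t^2*cos(3*t/5)/25 + 3*sin(3*t/5)/5) dt + (6*B_t*sin(3*t/5)/5) dB_t

Itô's formula for f(t, x): d f(t, B_t) = (f_t + (1/2) f_xx) dt + f_x dB_t. Compute partials of f(t, x) = 3*x^2*sin(3*t/5)/5:
  f_t(t,x)  = 9*x^2*cos(3*t/5)/25
  f_x(t,x)  = 6*x*sin(3*t/5)/5
  f_xx(t,x) = 6*sin(3*t/5)/5
Assemble drift = f_t + (1/2) f_xx = 9*x^2*cos(3*t/5)/25 + 3*sin(3*t/5)/5 and diffusion = f_x = 6*x*sin(3*t/5)/5. Substituting x = B_t:
  d(3*B_t^2*sin(3*t/5)/5) = (9*B_t^2*cos(3*t/5)/25 + 3*sin(3*t/5)/5) dt + (6*B_t*sin(3*t/5)/5) dB_t.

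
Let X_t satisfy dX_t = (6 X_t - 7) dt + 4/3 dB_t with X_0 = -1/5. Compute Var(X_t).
Var(X_t) = 4*exp(12*t)/27 - 4/27

The variance V(t) = Var(X_t) satisfies V'(t) = 2 a V(t) + c^2 with V(0) = 0 (drift coefficient is linear in X, diffusion is constant). With a = 6, c = 4/3, the solution is
  V(t) = (c^2 / (2 a)) * (exp(2 a t) - 1)
       = ((4/3)^2 / (2*6)) * (exp(12 t) - 1)
       = 4*exp(12*t)/27 - 4/27.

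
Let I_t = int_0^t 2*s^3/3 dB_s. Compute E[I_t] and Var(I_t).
E[I_t] = 0; Var(I_t) = 4*t^7/63

The Itô integral of a deterministic integrand f(s) has mean 0 because each increment f(s) * (B_{s+ds} - B_s) has mean 0. By the Itô isometry:
  Var( int_0^t f(s) dB_s ) = E[ (int_0^t f(s) dB_s)^2 ] = int_0^t f(s)^2 ds.
Here f(s) = 2*s^3/3, so f(s)^2 = 4*s^6/9. Integrate:
  int_0^t (4*s^6/9) ds = 4*t^7/63.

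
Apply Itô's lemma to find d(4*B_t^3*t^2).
d(4*B_t^3*t^2) = (4*B_t*t*(2*B_t^2 + 3*t)) dt + (12*B_t^2*t^2) dB_t

Itô's formula for f(t, x): d f(t, B_t) = (f_t + (1/2) f_xx) dt + f_x dB_t. Compute partials of f(t, x) = 4*t^2*x^3:
  f_t(t,x)  = 8*t*x^3
  f_x(t,x)  = 12*t^2*x^2
  f_xx(t,x) = 24*t^2*x
Assemble drift = f_t + (1/2) f_xx = 4*t*x*(3*t + 2*x^2) and diffusion = f_x = 12*t^2*x^2. Substituting x = B_t:
  d(4*B_t^3*t^2) = (4*B_t*t*(2*B_t^2 + 3*t)) dt + (12*B_t^2*t^2) dB_t.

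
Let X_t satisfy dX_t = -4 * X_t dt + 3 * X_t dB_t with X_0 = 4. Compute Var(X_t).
Var(X_t) = 16*exp(t) - 16*exp(-8*t)

For GBM dX = mu X dt + sigma X dB with X_0 = x_0, apply Itô to Y = log X: dY = (mu - sigma^2/2) dt + sigma dB, so Y_t = log(x_0) + (mu - sigma^2/2) t + sigma B_t and hence X_t = x_0 * exp((mu - sigma^2/2) t + sigma B_t).
With mu = -4, sigma = 3, x_0 = 4, this gives:
  X_t = 4 * exp((-17/2) * t + (3) * B_t).
Since sigma*B_t ~ Normal(0, sigma^2 t), E[exp(sigma*B_t)] = exp(sigma^2 t / 2); so E[X_t] = x_0 * exp((mu - sigma^2/2) t) * exp(sigma^2 t / 2) = x_0 * exp(mu t) = 4*exp(-4*t).
Var(X_t) = E[X_t^2] - (E[X_t])^2 = x_0^2 * exp(2 mu t) * (exp(sigma^2 t) - 1) = 16*exp(t) - 16*exp(-8*t).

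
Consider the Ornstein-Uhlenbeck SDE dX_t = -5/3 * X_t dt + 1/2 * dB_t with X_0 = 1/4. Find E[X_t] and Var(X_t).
E[X_t] = exp(-5*t/3)/4; Var(X_t) = 3/40 - 3*exp(-10*t/3)/40

The OU SDE dX = -theta X dt + sigma dB admits the integrating factor exp(theta t): d(exp(theta t) X_t) = sigma exp(theta t) dB_t. Integrating from 0 to t:
  X_t = x_0 * exp(-theta t) + sigma * int_0^t exp(-theta (t-s)) dB_s.
The Itô integral has mean 0 and (by the Itô isometry) variance sigma^2 * int_0^t exp(-2 theta (t - s)) ds = sigma^2 * (1 - exp(-2 theta t)) / (2 theta).
With theta = 5/3, sigma = 1/2, x_0 = 1/4:
  E[X_t] = 1/4 * exp(-5/3 t) = exp(-5*t/3)/4
  Var(X_t) = (1/2)^2 * (1 - exp(-2*5/3 t)) / (2 * 5/3) = 3/40 - 3*exp(-10*t/3)/40.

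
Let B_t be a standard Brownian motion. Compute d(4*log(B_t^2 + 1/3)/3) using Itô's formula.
d(4*log(B_t^2 + 1/3)/3) = (4*(1 - 3*B_t^2)/(3*B_t^2 + 1)^2) dt + (8*B_t/(3*B_t^2 + 1)) dB_t

Itô's formula for f(B_t) gives d f(B_t) = f'(B_t) dB_t + (1/2) f''(B_t) dt. Compute derivatives of f(x) = 4*log(x^2 + 1/3)/3:
  f'(x)  = 8*x/(3*x^2 + 1)
  f''(x) = 8*(1 - 3*x^2)/(3*x^2 + 1)^2
Substitute x = B_t and multiply the f'' term by 1/2:
  drift     = (1/2) * (8*(1 - 3*x^2)/(3*x^2 + 1)^2) evaluated at B_t = 4*(1 - 3*B_t^2)/(3*B_t^2 + 1)^2
  diffusion = (8*x/(3*x^2 + 1)) evaluated at B_t = 8*B_t/(3*B_t^2 + 1)
Therefore d(4*log(B_t^2 + 1/3)/3) = (4*(1 - 3*B_t^2)/(3*B_t^2 + 1)^2) dt + (8*B_t/(3*B_t^2 + 1)) dB_t.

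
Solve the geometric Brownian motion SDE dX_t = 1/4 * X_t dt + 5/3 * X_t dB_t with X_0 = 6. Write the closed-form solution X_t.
X_t = 6 * exp((-41/36) * t + (5/3) * B_t)

For GBM dX = mu X dt + sigma X dB with X_0 = x_0, apply Itô to Y = log X: dY = (mu - sigma^2/2) dt + sigma dB, so Y_t = log(x_0) + (mu - sigma^2/2) t + sigma B_t and hence X_t = x_0 * exp((mu - sigma^2/2) t + sigma B_t).
With mu = 1/4, sigma = 5/3, x_0 = 6, this gives:
  X_t = 6 * exp((-41/36) * t + (5/3) * B_t).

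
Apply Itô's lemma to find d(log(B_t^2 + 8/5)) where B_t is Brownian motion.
d(log(B_t^2 + 8/5)) = (5*(8 - 5*B_t^2)/(5*B_t^2 + 8)^2) dt + (10*B_t/(5*B_t^2 + 8)) dB_t

Itô's formula for f(B_t) gives d f(B_t) = f'(B_t) dB_t + (1/2) f''(B_t) dt. Compute derivatives of f(x) = log(x^2 + 8/5):
  f'(x)  = 10*x/(5*x^2 + 8)
  f''(x) = 10*(8 - 5*x^2)/(5*x^2 + 8)^2
Substitute x = B_t and multiply the f'' term by 1/2:
  drift     = (1/2) * (10*(8 - 5*x^2)/(5*x^2 + 8)^2) evaluated at B_t = 5*(8 - 5*B_t^2)/(5*B_t^2 + 8)^2
  diffusion = (10*x/(5*x^2 + 8)) evaluated at B_t = 10*B_t/(5*B_t^2 + 8)
Therefore d(log(B_t^2 + 8/5)) = (5*(8 - 5*B_t^2)/(5*B_t^2 + 8)^2) dt + (10*B_t/(5*B_t^2 + 8)) dB_t.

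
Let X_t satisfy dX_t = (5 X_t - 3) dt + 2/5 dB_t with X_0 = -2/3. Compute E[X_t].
E[X_t] = 3/5 - 19*exp(5*t)/15

Taking expectations and using E[dB_t] = 0, the mean m(t) = E[X_t] satisfies the ODE m'(t) = a m(t) + b with m(0) = x_0. With a = 5, b = -3, x_0 = -2/3, the solution is
  m(t) = x_0 * exp(a t) + (b/a) * (exp(a t) - 1)
       = (-2/3) * exp(5 t) + ((-3)/5) * (exp(5 t) - 1)
       = 3/5 - 19*exp(5*t)/15.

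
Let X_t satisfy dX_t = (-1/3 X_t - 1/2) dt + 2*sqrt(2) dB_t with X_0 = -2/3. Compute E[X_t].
E[X_t] = -3/2 + 5*exp(-t/3)/6

Taking expectations and using E[dB_t] = 0, the mean m(t) = E[X_t] satisfies the ODE m'(t) = a m(t) + b with m(0) = x_0. With a = -1/3, b = -1/2, x_0 = -2/3, the solution is
  m(t) = x_0 * exp(a t) + (b/a) * (exp(a t) - 1)
       = (-2/3) * exp((-1/3) t) + ((-1/2)/(-1/3)) * (exp((-1/3) t) - 1)
       = -3/2 + 5*exp(-t/3)/6.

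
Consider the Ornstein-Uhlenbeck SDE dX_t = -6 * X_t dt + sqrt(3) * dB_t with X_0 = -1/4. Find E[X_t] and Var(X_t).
E[X_t] = -exp(-6*t)/4; Var(X_t) = 1/4 - exp(-12*t)/4

The OU SDE dX = -theta X dt + sigma dB admits the integrating factor exp(theta t): d(exp(theta t) X_t) = sigma exp(theta t) dB_t. Integrating from 0 to t:
  X_t = x_0 * exp(-theta t) + sigma * int_0^t exp(-theta (t-s)) dB_s.
The Itô integral has mean 0 and (by the Itô isometry) variance sigma^2 * int_0^t exp(-2 theta (t - s)) ds = sigma^2 * (1 - exp(-2 theta t)) / (2 theta).
With theta = 6, sigma = sqrt(3), x_0 = -1/4:
  E[X_t] = -1/4 * exp(-6 t) = -exp(-6*t)/4
  Var(X_t) = (sqrt(3))^2 * (1 - exp(-2*6 t)) / (2 * 6) = 1/4 - exp(-12*t)/4.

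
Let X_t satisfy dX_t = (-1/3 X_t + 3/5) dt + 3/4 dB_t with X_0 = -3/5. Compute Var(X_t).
Var(X_t) = 27/32 - 27*exp(-2*t/3)/32

The variance V(t) = Var(X_t) satisfies V'(t) = 2 a V(t) + c^2 with V(0) = 0 (drift coefficient is linear in X, diffusion is constant). With a = -1/3, c = 3/4, the solution is
  V(t) = (c^2 / (2 a)) * (exp(2 a t) - 1)
       = ((3/4)^2 / (2*(-1/3))) * (exp((-2/3) t) - 1)
       = 27/32 - 27*exp(-2*t/3)/32.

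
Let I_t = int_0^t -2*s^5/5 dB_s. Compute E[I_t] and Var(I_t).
E[I_t] = 0; Var(I_t) = 4*t^11/275

The Itô integral of a deterministic integrand f(s) has mean 0 because each increment f(s) * (B_{s+ds} - B_s) has mean 0. By the Itô isometry:
  Var( int_0^t f(s) dB_s ) = E[ (int_0^t f(s) dB_s)^2 ] = int_0^t f(s)^2 ds.
Here f(s) = -2*s^5/5, so f(s)^2 = 4*s^10/25. Integrate:
  int_0^t (4*s^10/25) ds = 4*t^11/275.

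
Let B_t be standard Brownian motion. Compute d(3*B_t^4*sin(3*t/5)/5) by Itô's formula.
d(3*B_t^4*sin(3*t/5)/5) = (9*B_t^2*(B_t^2*cos(3*t/5) + 10*sin(3*t/5))/25) dt + (12*B_t^3*sin(3*t/5)/5) dB_t

Itô's formula for f(t, x): d f(t, B_t) = (f_t + (1/2) f_xx) dt + f_x dB_t. Compute partials of f(t, x) = 3*x^4*sin(3*t/5)/5:
  f_t(t,x)  = 9*x^4*cos(3*t/5)/25
  f_x(t,x)  = 12*x^3*sin(3*t/5)/5
  f_xx(t,x) = 36*x^2*sin(3*t/5)/5
Assemble drift = f_t + (1/2) f_xx = 9*x^2*(x^2*cos(3*t/5) + 10*sin(3*t/5))/25 and diffusion = f_x = 12*x^3*sin(3*t/5)/5. Substituting x = B_t:
  d(3*B_t^4*sin(3*t/5)/5) = (9*B_t^2*(B_t^2*cos(3*t/5) + 10*sin(3*t/5))/25) dt + (12*B_t^3*sin(3*t/5)/5) dB_t.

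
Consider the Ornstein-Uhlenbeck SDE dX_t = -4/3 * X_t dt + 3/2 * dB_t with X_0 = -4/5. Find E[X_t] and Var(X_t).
E[X_t] = -4*exp(-4*t/3)/5; Var(X_t) = 27/32 - 27*exp(-8*t/3)/32

The OU SDE dX = -theta X dt + sigma dB admits the integrating factor exp(theta t): d(exp(theta t) X_t) = sigma exp(theta t) dB_t. Integrating from 0 to t:
  X_t = x_0 * exp(-theta t) + sigma * int_0^t exp(-theta (t-s)) dB_s.
The Itô integral has mean 0 and (by the Itô isometry) variance sigma^2 * int_0^t exp(-2 theta (t - s)) ds = sigma^2 * (1 - exp(-2 theta t)) / (2 theta).
With theta = 4/3, sigma = 3/2, x_0 = -4/5:
  E[X_t] = -4/5 * exp(-4/3 t) = -4*exp(-4*t/3)/5
  Var(X_t) = (3/2)^2 * (1 - exp(-2*4/3 t)) / (2 * 4/3) = 27/32 - 27*exp(-8*t/3)/32.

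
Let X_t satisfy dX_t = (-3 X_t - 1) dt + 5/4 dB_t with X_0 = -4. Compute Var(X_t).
Var(X_t) = 25/96 - 25*exp(-6*t)/96

The variance V(t) = Var(X_t) satisfies V'(t) = 2 a V(t) + c^2 with V(0) = 0 (drift coefficient is linear in X, diffusion is constant). With a = -3, c = 5/4, the solution is
  V(t) = (c^2 / (2 a)) * (exp(2 a t) - 1)
       = ((5/4)^2 / (2*(-3))) * (exp((-6) t) - 1)
       = 25/96 - 25*exp(-6*t)/96.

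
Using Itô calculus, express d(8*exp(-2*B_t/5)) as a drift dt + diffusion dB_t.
d(8*exp(-2*B_t/5)) = (16*exp(-2*B_t/5)/25) dt + (-16*exp(-2*B_t/5)/5) dB_t

Itô's formula for f(B_t) gives d f(B_t) = f'(B_t) dB_t + (1/2) f''(B_t) dt. Compute derivatives of f(x) = 8*exp(-2*x/5):
  f'(x)  = -16*exp(-2*x/5)/5
  f''(x) = 32*exp(-2*x/5)/25
Substitute x = B_t and multiply the f'' term by 1/2:
  drift     = (1/2) * (32*exp(-2*x/5)/25) evaluated at B_t = 16*exp(-2*B_t/5)/25
  diffusion = (-16*exp(-2*x/5)/5) evaluated at B_t = -16*exp(-2*B_t/5)/5
Therefore d(8*exp(-2*B_t/5)) = (16*exp(-2*B_t/5)/25) dt + (-16*exp(-2*B_t/5)/5) dB_t.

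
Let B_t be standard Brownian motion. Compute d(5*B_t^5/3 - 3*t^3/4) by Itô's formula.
d(5*B_t^5/3 - 3*t^3/4) = (50*B_t^3/3 - 9*t^2/4) dt + (25*B_t^4/3) dB_t

Itô's formula for f(t, x): d f(t, B_t) = (f_t + (1/2) f_xx) dt + f_x dB_t. Compute partials of f(t, x) = -3*t^3/4 + 5*x^5/3:
  f_t(t,x)  = -9*t^2/4
  f_x(t,x)  = 25*x^4/3
  f_xx(t,x) = 100*x^3/3
Assemble drift = f_t + (1/2) f_xx = -9*t^2/4 + 50*x^3/3 and diffusion = f_x = 25*x^4/3. Substituting x = B_t:
  d(5*B_t^5/3 - 3*t^3/4) = (50*B_t^3/3 - 9*t^2/4) dt + (25*B_t^4/3) dB_t.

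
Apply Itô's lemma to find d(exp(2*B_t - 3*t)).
d(exp(2*B_t - 3*t)) = (-exp(2*B_t - 3*t)) dt + (2*exp(2*B_t - 3*t)) dB_t

Itô's formula for f(t, x): d f(t, B_t) = (f_t + (1/2) f_xx) dt + f_x dB_t. Compute partials of f(t, x) = exp(-3*t + 2*x):
  f_t(t,x)  = -3*exp(-3*t + 2*x)
  f_x(t,x)  = 2*exp(-3*t + 2*x)
  f_xx(t,x) = 4*exp(-3*t + 2*x)
Assemble drift = f_t + (1/2) f_xx = -exp(-3*t + 2*x) and diffusion = f_x = 2*exp(-3*t + 2*x). Substituting x = B_t:
  d(exp(2*B_t - 3*t)) = (-exp(2*B_t - 3*t)) dt + (2*exp(2*B_t - 3*t)) dB_t.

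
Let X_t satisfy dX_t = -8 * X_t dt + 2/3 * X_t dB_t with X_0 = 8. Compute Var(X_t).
Var(X_t) = (64*exp(4*t/9) - 64)*exp(-16*t)

For GBM dX = mu X dt + sigma X dB with X_0 = x_0, apply Itô to Y = log X: dY = (mu - sigma^2/2) dt + sigma dB, so Y_t = log(x_0) + (mu - sigma^2/2) t + sigma B_t and hence X_t = x_0 * exp((mu - sigma^2/2) t + sigma B_t).
With mu = -8, sigma = 2/3, x_0 = 8, this gives:
  X_t = 8 * exp((-74/9) * t + (2/3) * B_t).
Since sigma*B_t ~ Normal(0, sigma^2 t), E[exp(sigma*B_t)] = exp(sigma^2 t / 2); so E[X_t] = x_0 * exp((mu - sigma^2/2) t) * exp(sigma^2 t / 2) = x_0 * exp(mu t) = 8*exp(-8*t).
Var(X_t) = E[X_t^2] - (E[X_t])^2 = x_0^2 * exp(2 mu t) * (exp(sigma^2 t) - 1) = (64*exp(4*t/9) - 64)*exp(-16*t).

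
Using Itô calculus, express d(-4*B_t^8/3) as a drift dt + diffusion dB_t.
d(-4*B_t^8/3) = (-112*B_t^6/3) dt + (-32*B_t^7/3) dB_t

Itô's formula for f(B_t) gives d f(B_t) = f'(B_t) dB_t + (1/2) f''(B_t) dt. Compute derivatives of f(x) = -4*x^8/3:
  f'(x)  = -32*x^7/3
  f''(x) = -224*x^6/3
Substitute x = B_t and multiply the f'' term by 1/2:
  drift     = (1/2) * (-224*x^6/3) evaluated at B_t = -112*B_t^6/3
  diffusion = (-32*x^7/3) evaluated at B_t = -32*B_t^7/3
Therefore d(-4*B_t^8/3) = (-112*B_t^6/3) dt + (-32*B_t^7/3) dB_t.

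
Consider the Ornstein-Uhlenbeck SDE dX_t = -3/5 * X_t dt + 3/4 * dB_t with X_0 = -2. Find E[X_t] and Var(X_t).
E[X_t] = -2*exp(-3*t/5); Var(X_t) = 15/32 - 15*exp(-6*t/5)/32

The OU SDE dX = -theta X dt + sigma dB admits the integrating factor exp(theta t): d(exp(theta t) X_t) = sigma exp(theta t) dB_t. Integrating from 0 to t:
  X_t = x_0 * exp(-theta t) + sigma * int_0^t exp(-theta (t-s)) dB_s.
The Itô integral has mean 0 and (by the Itô isometry) variance sigma^2 * int_0^t exp(-2 theta (t - s)) ds = sigma^2 * (1 - exp(-2 theta t)) / (2 theta).
With theta = 3/5, sigma = 3/4, x_0 = -2:
  E[X_t] = -2 * exp(-3/5 t) = -2*exp(-3*t/5)
  Var(X_t) = (3/4)^2 * (1 - exp(-2*3/5 t)) / (2 * 3/5) = 15/32 - 15*exp(-6*t/5)/32.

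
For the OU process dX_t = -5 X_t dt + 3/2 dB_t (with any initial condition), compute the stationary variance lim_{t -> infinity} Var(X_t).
lim Var(X_t) = 9/40

The OU SDE dX = -theta X dt + sigma dB admits the integrating factor exp(theta t): d(exp(theta t) X_t) = sigma exp(theta t) dB_t. Integrating from 0 to t gives X_t = x_0 * exp(-theta t) + sigma * int_0^t exp(-theta (t-s)) dB_s for any initial x_0. The Itô integral has variance (by the Itô isometry) sigma^2 * int_0^t exp(-2 theta (t - s)) ds = sigma^2 * (1 - exp(-2 theta t)) / (2 theta), independent of x_0.
With theta = 5, sigma = 3/2:
  Var(X_t) = (3/2)^2 * (1 - exp(-2*5 t)) / (2 * 5) = 9/40 - 9*exp(-10*t)/40.
As t -> infinity, exp(-2*5 t) -> 0, so the stationary variance is sigma^2 / (2 theta) = 9/40.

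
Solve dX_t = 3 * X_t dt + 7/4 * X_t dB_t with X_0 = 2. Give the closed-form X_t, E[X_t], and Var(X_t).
X_t = 2 * exp((47/32) t + (7/4) B_t); E[X_t] = 2*exp(3*t); Var(X_t) = 4*(exp(49*t/16) - 1)*exp(6*t)

For GBM dX = mu X dt + sigma X dB with X_0 = x_0, apply Itô to Y = log X: dY = (mu - sigma^2/2) dt + sigma dB, so Y_t = log(x_0) + (mu - sigma^2/2) t + sigma B_t and hence X_t = x_0 * exp((mu - sigma^2/2) t + sigma B_t).
With mu = 3, sigma = 7/4, x_0 = 2, this gives:
  X_t = 2 * exp((47/32) * t + (7/4) * B_t).
Since sigma*B_t ~ Normal(0, sigma^2 t), E[exp(sigma*B_t)] = exp(sigma^2 t / 2); so E[X_t] = x_0 * exp((mu - sigma^2/2) t) * exp(sigma^2 t / 2) = x_0 * exp(mu t) = 2*exp(3*t).
Var(X_t) = E[X_t^2] - (E[X_t])^2 = x_0^2 * exp(2 mu t) * (exp(sigma^2 t) - 1) = 4*(exp(49*t/16) - 1)*exp(6*t).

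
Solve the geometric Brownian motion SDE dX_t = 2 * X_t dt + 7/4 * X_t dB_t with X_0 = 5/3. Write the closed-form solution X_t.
X_t = 5/3 * exp((15/32) * t + (7/4) * B_t)

For GBM dX = mu X dt + sigma X dB with X_0 = x_0, apply Itô to Y = log X: dY = (mu - sigma^2/2) dt + sigma dB, so Y_t = log(x_0) + (mu - sigma^2/2) t + sigma B_t and hence X_t = x_0 * exp((mu - sigma^2/2) t + sigma B_t).
With mu = 2, sigma = 7/4, x_0 = 5/3, this gives:
  X_t = 5/3 * exp((15/32) * t + (7/4) * B_t).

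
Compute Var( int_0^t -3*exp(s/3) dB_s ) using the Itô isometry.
Var = 27*exp(2*t/3)/2 - 27/2

The Itô integral of a deterministic integrand f(s) has mean 0 because each increment f(s) * (B_{s+ds} - B_s) has mean 0. By the Itô isometry:
  Var( int_0^t f(s) dB_s ) = E[ (int_0^t f(s) dB_s)^2 ] = int_0^t f(s)^2 ds.
Here f(s) = -3*exp(s/3), so f(s)^2 = 9*exp(2*s/3). Integrate:
  int_0^t (9*exp(2*s/3)) ds = 27*exp(2*t/3)/2 - 27/2.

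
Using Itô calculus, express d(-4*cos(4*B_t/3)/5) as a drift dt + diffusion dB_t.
d(-4*cos(4*B_t/3)/5) = (32*cos(4*B_t/3)/45) dt + (16*sin(4*B_t/3)/15) dB_t

Itô's formula for f(B_t) gives d f(B_t) = f'(B_t) dB_t + (1/2) f''(B_t) dt. Compute derivatives of f(x) = -4*cos(4*x/3)/5:
  f'(x)  = 16*sin(4*x/3)/15
  f''(x) = 64*cos(4*x/3)/45
Substitute x = B_t and multiply the f'' term by 1/2:
  drift     = (1/2) * (64*cos(4*x/3)/45) evaluated at B_t = 32*cos(4*B_t/3)/45
  diffusion = (16*sin(4*x/3)/15) evaluated at B_t = 16*sin(4*B_t/3)/15
Therefore d(-4*cos(4*B_t/3)/5) = (32*cos(4*B_t/3)/45) dt + (16*sin(4*B_t/3)/15) dB_t.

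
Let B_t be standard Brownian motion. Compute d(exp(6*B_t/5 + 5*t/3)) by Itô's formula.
d(exp(6*B_t/5 + 5*t/3)) = (179*exp(6*B_t/5 + 5*t/3)/75) dt + (6*exp(6*B_t/5 + 5*t/3)/5) dB_t

Itô's formula for f(t, x): d f(t, B_t) = (f_t + (1/2) f_xx) dt + f_x dB_t. Compute partials of f(t, x) = exp(5*t/3 + 6*x/5):
  f_t(t,x)  = 5*exp(5*t/3 + 6*x/5)/3
  f_x(t,x)  = 6*exp(5*t/3 + 6*x/5)/5
  f_xx(t,x) = 36*exp(5*t/3 + 6*x/5)/25
Assemble drift = f_t + (1/2) f_xx = 179*exp(5*t/3 + 6*x/5)/75 and diffusion = f_x = 6*exp(5*t/3 + 6*x/5)/5. Substituting x = B_t:
  d(exp(6*B_t/5 + 5*t/3)) = (179*exp(6*B_t/5 + 5*t/3)/75) dt + (6*exp(6*B_t/5 + 5*t/3)/5) dB_t.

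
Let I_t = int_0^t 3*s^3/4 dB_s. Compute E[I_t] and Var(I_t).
E[I_t] = 0; Var(I_t) = 9*t^7/112

The Itô integral of a deterministic integrand f(s) has mean 0 because each increment f(s) * (B_{s+ds} - B_s) has mean 0. By the Itô isometry:
  Var( int_0^t f(s) dB_s ) = E[ (int_0^t f(s) dB_s)^2 ] = int_0^t f(s)^2 ds.
Here f(s) = 3*s^3/4, so f(s)^2 = 9*s^6/16. Integrate:
  int_0^t (9*s^6/16) ds = 9*t^7/112.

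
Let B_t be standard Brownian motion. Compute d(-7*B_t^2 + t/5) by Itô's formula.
d(-7*B_t^2 + t/5) = (-34/5) dt + (-14*B_t) dB_t

Itô's formula for f(t, x): d f(t, B_t) = (f_t + (1/2) f_xx) dt + f_x dB_t. Compute partials of f(t, x) = t/5 - 7*x^2:
  f_t(t,x)  = 1/5
  f_x(t,x)  = -14*x
  f_xx(t,x) = -14
Assemble drift = f_t + (1/2) f_xx = -34/5 and diffusion = f_x = -14*x. Substituting x = B_t:
  d(-7*B_t^2 + t/5) = (-34/5) dt + (-14*B_t) dB_t.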